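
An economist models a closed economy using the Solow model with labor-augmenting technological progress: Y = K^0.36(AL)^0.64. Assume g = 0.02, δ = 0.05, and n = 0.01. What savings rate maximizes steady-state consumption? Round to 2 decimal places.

s_gold = 0.36

The effective depreciation rate is n + g + δ = 0.01 + 0.02 + 0.05 = 0.08.
At the golden rule MPK = n+g+δ, and in any Cobb-Douglas steady state s = (n+g+δ)·k/y = MPK·k/y = capital's share 0.36.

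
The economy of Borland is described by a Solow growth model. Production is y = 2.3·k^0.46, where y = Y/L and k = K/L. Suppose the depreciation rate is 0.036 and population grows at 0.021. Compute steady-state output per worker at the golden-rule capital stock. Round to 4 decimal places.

y_gold ≈ 27.6947

Capital per worker breaks even when investment replaces (n + δ)·k; here n + δ = 0.057.
At the golden rule the marginal product of capital equals n+δ: 0.46·2.3·k^(0.46−1) = 0.057. Solving, k_gold = (0.46·2.3/0.057)^(1/0.54) ≈ 223.5009.
Output: y_gold = 2.3·k_gold^0.46 = 2.3·223.5009^0.46 ≈ 27.6947.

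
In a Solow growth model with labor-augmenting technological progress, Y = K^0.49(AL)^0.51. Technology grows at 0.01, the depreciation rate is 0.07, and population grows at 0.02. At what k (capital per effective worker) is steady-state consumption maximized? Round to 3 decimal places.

k_gold ≈ 22.559

The effective depreciation rate is n + g + δ = 0.02 + 0.01 + 0.07 = 0.1.
Golden rule sets MPK = n+g+δ: 0.49·k^(0.49−1) = 0.1, so k_gold = (0.49/0.1)^(1/0.51) ≈ 22.5593.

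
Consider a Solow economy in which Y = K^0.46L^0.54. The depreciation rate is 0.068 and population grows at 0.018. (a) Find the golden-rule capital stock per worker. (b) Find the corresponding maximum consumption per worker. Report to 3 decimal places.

Capital per worker breaks even when investment replaces (n + δ)·k; here n + δ = 0.086.
Setting f'(k) = n+δ gives 0.46·k^(0.46−1) = 0.086, hence k_gold = (0.46/0.086)^(1/0.54) ≈ 22.3166.
y_gold = 22.3166^0.46 ≈ 4.1722; c_gold = y_gold − 0.086·k_gold ≈ 2.2530.

(a) k_gold ≈ 22.317; (b) c_gold ≈ 2.253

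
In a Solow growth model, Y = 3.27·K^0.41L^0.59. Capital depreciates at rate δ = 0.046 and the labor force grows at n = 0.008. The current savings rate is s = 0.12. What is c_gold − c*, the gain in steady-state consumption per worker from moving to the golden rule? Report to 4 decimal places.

Break-even investment rate: n + δ = 0.008 + 0.046 = 0.054.
Current steady state (s = 0.12): k* = (0.12·3.27/0.054)^(1/0.59) ≈ 28.8330, y* = 3.27·28.8330^0.41 ≈ 12.9749, c* = (1−0.12)·12.9749 ≈ 11.4179.
At the golden rule the marginal product of capital equals n+δ: 0.41·3.27·k^(0.41−1) = 0.054. Solving, k_gold = (0.41·3.27/0.054)^(1/0.59) ≈ 231.3670.
y_gold = 3.27·231.3670^0.41 ≈ 30.4727, c_gold = y_gold − 0.054·k_gold ≈ 17.9789.
Gain: Δc = 17.9789 − 11.4179 ≈ 6.5610.

Δc ≈ 6.5610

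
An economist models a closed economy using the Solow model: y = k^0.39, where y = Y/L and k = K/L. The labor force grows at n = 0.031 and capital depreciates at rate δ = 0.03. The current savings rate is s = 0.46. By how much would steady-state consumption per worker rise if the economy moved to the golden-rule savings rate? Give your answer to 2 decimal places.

Δc ≈ 0.03

Capital per worker breaks even when investment replaces (n + δ)·k; here n + δ = 0.061.
Current steady state (s = 0.46): k* = (0.46/0.061)^(1/0.61) ≈ 27.4414, y* = 27.4414^0.39 ≈ 3.6390, c* = (1−0.46)·3.6390 ≈ 1.9650.
Maximizing c = f(k) − (n+δ)·k gives f'(k) = n+δ, i.e. 0.39·k^(0.39−1) = 0.061, so k_gold = (0.39/0.061)^(1/0.61) ≈ 20.9352.
y_gold = 20.9352^0.39 ≈ 3.2745, c_gold = y_gold − 0.061·k_gold ≈ 1.9974.
Gain: Δc = 1.9974 − 1.9650 ≈ 0.0324.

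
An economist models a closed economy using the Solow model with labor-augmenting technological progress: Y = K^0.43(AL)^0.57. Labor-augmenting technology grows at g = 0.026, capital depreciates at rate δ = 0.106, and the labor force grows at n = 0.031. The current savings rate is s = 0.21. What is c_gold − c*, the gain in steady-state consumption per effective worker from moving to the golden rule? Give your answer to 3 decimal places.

Δc ≈ 0.229

The effective depreciation rate is n + g + δ = 0.031 + 0.026 + 0.106 = 0.163.
Current steady state (s = 0.21): k* = (0.21/0.163)^(1/0.57) ≈ 1.5597, y* = 1.5597^0.43 ≈ 1.2106, c* = (1−0.21)·1.2106 ≈ 0.9564.
Maximizing c = f(k) − (n+g+δ)·k gives f'(k) = n+g+δ, i.e. 0.43·k^(0.43−1) = 0.163, so k_gold = (0.43/0.163)^(1/0.57) ≈ 5.4839.
y_gold = 5.4839^0.43 ≈ 2.0788, c_gold = y_gold − 0.163·k_gold ≈ 1.1849.
Gain: Δc = 1.1849 − 0.9564 ≈ 0.2285.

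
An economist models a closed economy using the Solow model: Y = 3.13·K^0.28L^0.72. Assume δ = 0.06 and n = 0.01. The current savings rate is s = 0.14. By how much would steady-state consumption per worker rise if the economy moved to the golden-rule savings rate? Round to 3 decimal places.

Break-even investment rate: n + δ = 0.01 + 0.06 = 0.07.
Current steady state (s = 0.14): k* = (0.14·3.13/0.07)^(1/0.72) ≈ 12.7748, y* = 3.13·12.7748^0.28 ≈ 6.3874, c* = (1−0.14)·6.3874 ≈ 5.4932.
Setting f'(k) = n+δ gives 0.28·3.13·k^(0.28−1) = 0.07, hence k_gold = (0.28·3.13/0.07)^(1/0.72) ≈ 33.4542.
y_gold = 3.13·33.4542^0.28 ≈ 8.3635, c_gold = y_gold − 0.07·k_gold ≈ 6.0218.
Gain: Δc = 6.0218 − 5.4932 ≈ 0.5286.

Δc ≈ 0.529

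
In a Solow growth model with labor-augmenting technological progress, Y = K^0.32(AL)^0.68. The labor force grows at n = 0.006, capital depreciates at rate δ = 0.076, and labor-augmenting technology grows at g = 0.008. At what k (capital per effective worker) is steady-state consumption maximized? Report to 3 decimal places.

Break-even investment rate: n + g + δ = 0.006 + 0.008 + 0.076 = 0.09.
Setting f'(k) = n+g+δ gives 0.32·k^(0.32−1) = 0.09, hence k_gold = (0.32/0.09)^(1/0.68) ≈ 6.4589.

k_gold ≈ 6.459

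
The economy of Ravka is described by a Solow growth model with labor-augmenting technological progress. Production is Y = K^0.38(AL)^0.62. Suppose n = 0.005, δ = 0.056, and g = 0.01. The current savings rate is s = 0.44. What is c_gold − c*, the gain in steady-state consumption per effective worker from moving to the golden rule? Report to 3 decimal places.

Δc ≈ 0.021

n + g + δ = 0.005 + 0.01 + 0.056 = 0.071.
Current steady state (s = 0.44): k* = (0.44/0.071)^(1/0.62) ≈ 18.9554, y* = 18.9554^0.38 ≈ 3.0587, c* = (1−0.44)·3.0587 ≈ 1.7129.
Maximizing c = f(k) − (n+g+δ)·k gives f'(k) = n+g+δ, i.e. 0.38·k^(0.38−1) = 0.071, so k_gold = (0.38/0.071)^(1/0.62) ≈ 14.9638.
y_gold = 14.9638^0.38 ≈ 2.7959, c_gold = y_gold − 0.071·k_gold ≈ 1.7334.
Gain: Δc = 1.7334 − 1.7129 ≈ 0.0206.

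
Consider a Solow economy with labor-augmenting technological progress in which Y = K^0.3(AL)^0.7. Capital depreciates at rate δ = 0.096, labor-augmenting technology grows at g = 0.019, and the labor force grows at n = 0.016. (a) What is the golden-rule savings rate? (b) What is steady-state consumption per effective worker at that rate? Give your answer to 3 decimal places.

The effective depreciation rate is n + g + δ = 0.016 + 0.019 + 0.096 = 0.131.
For Cobb-Douglas, s_gold equals capital's share: s_gold = 0.3.
At the golden rule the marginal product of capital equals n+g+δ: 0.3·k^(0.3−1) = 0.131. Solving, k_gold = (0.3/0.131)^(1/0.7) ≈ 3.2664.
y_gold = 3.2664^0.3 ≈ 1.4263; c_gold = (1−0.3)·y_gold ≈ 0.9984.

(a) s_gold = 0.300; (b) c_gold ≈ 0.998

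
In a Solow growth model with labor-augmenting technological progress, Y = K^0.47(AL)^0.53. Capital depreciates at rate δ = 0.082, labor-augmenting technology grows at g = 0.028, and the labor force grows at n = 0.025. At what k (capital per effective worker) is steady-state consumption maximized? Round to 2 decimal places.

k_gold ≈ 10.52

Break-even investment rate: n + g + δ = 0.025 + 0.028 + 0.082 = 0.135.
At the golden rule the marginal product of capital equals n+g+δ: 0.47·k^(0.47−1) = 0.135. Solving, k_gold = (0.47/0.135)^(1/0.53) ≈ 10.5244.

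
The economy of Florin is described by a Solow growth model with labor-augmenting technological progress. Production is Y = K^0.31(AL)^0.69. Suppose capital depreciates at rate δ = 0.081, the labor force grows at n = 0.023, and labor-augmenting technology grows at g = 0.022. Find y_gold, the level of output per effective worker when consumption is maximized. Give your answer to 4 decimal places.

n + g + δ = 0.023 + 0.022 + 0.081 = 0.126.
Setting f'(k) = n+g+δ gives 0.31·k^(0.31−1) = 0.126, hence k_gold = (0.31/0.126)^(1/0.69) ≈ 3.6868.
Output: y_gold = k_gold^0.31 = 3.6868^0.31 ≈ 1.4985.

y_gold ≈ 1.4985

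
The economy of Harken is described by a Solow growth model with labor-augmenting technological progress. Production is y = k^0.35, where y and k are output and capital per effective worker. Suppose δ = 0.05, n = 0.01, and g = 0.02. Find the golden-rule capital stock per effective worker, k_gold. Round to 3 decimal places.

n + g + δ = 0.01 + 0.02 + 0.05 = 0.08.
Setting f'(k) = n+g+δ gives 0.35·k^(0.35−1) = 0.08, hence k_gold = (0.35/0.08)^(1/0.65) ≈ 9.6855.

k_gold ≈ 9.685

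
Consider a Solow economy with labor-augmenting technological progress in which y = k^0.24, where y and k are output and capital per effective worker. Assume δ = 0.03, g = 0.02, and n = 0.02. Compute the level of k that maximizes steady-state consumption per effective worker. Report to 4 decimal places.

k_gold ≈ 5.0594

Capital per effective worker breaks even when investment replaces (n + g + δ)·k; here n + g + δ = 0.07.
At the golden rule the marginal product of capital equals n+g+δ: 0.24·k^(0.24−1) = 0.07. Solving, k_gold = (0.24/0.07)^(1/0.76) ≈ 5.0594.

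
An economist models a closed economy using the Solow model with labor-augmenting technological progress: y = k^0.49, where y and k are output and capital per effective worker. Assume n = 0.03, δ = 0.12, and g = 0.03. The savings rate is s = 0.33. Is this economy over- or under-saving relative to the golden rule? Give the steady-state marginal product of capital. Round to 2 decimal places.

Capital per effective worker breaks even when investment replaces (n + g + δ)·k; here n + g + δ = 0.18.
Steady-state k*: s·k^0.49 = 0.18·k gives k* = (0.33/0.18)^(1/0.51) ≈ 3.2822.
MPK = 0.49·3.2822^(-0.51) ≈ 0.2673.
MPK > n+g+δ = 0.18, so the economy is dynamically efficient (under-saving).

under-saving; MPK ≈ 0.27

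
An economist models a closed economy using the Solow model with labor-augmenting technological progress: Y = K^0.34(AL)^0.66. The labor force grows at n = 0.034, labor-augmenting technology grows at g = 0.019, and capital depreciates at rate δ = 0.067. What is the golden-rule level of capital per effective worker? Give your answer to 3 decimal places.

n + g + δ = 0.034 + 0.019 + 0.067 = 0.12.
At the golden rule the marginal product of capital equals n+g+δ: 0.34·k^(0.34−1) = 0.12. Solving, k_gold = (0.34/0.12)^(1/0.66) ≈ 4.8451.

k_gold ≈ 4.845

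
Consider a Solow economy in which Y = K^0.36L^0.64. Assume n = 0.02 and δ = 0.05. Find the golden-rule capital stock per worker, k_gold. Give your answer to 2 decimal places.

The effective depreciation rate is n + δ = 0.02 + 0.05 = 0.07.
At the golden rule the marginal product of capital equals n+δ: 0.36·k^(0.36−1) = 0.07. Solving, k_gold = (0.36/0.07)^(1/0.64) ≈ 12.9198.

k_gold ≈ 12.92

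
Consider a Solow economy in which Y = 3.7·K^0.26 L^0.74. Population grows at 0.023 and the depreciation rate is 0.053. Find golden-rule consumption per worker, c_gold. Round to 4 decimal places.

Break-even investment rate: n + δ = 0.023 + 0.053 = 0.076.
Golden rule sets MPK = n+δ: 0.26·3.7·k^(0.26−1) = 0.076, so k_gold = (0.26·3.7/0.076)^(1/0.74) ≈ 30.8800.
y_gold = 3.7·30.8800^0.26 ≈ 9.0265.
c_gold = y_gold − (n+δ)·k_gold = 9.0265 − 0.076·30.8800 ≈ 6.6796.

c_gold ≈ 6.6796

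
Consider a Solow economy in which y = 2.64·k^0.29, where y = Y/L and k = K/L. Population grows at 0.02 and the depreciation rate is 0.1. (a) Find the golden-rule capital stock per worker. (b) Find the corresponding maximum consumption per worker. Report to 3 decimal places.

(a) k_gold ≈ 13.600; (b) c_gold ≈ 3.996

Capital per worker breaks even when investment replaces (n + δ)·k; here n + δ = 0.12.
Maximizing c = f(k) − (n+δ)·k gives f'(k) = n+δ, i.e. 0.29·2.64·k^(0.29−1) = 0.12, so k_gold = (0.29·2.64/0.12)^(1/0.71) ≈ 13.6004.
y_gold = 2.64·13.6004^0.29 ≈ 5.6277; c_gold = y_gold − 0.12·k_gold ≈ 3.9957.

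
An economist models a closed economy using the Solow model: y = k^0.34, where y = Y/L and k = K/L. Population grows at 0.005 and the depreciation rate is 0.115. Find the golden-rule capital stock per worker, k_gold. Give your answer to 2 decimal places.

k_gold ≈ 4.85

Capital per worker breaks even when investment replaces (n + δ)·k; here n + δ = 0.12.
Golden rule sets MPK = n+δ: 0.34·k^(0.34−1) = 0.12, so k_gold = (0.34/0.12)^(1/0.66) ≈ 4.8451.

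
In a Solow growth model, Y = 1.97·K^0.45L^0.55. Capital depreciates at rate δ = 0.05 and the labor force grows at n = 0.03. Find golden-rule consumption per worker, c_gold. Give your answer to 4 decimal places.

Capital per worker breaks even when investment replaces (n + δ)·k; here n + δ = 0.08.
At the golden rule the marginal product of capital equals n+δ: 0.45·1.97·k^(0.45−1) = 0.08. Solving, k_gold = (0.45·1.97/0.08)^(1/0.55) ≈ 79.2962.
y_gold = 1.97·79.2962^0.45 ≈ 14.0971.
c_gold = y_gold − (n+δ)·k_gold = 14.0971 − 0.08·79.2962 ≈ 7.7534.

c_gold ≈ 7.7534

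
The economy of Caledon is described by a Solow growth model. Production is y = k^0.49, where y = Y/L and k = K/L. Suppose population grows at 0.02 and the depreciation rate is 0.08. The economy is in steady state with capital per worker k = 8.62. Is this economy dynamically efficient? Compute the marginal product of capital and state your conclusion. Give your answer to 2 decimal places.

n + δ = 0.02 + 0.08 = 0.1.
MPK = 0.49·k^(0.49−1) = 0.49·8.62^(-0.51) ≈ 0.1633.
MPK > 0.1, so the economy is dynamically efficient (under-saving).

dynamically efficient; MPK ≈ 0.16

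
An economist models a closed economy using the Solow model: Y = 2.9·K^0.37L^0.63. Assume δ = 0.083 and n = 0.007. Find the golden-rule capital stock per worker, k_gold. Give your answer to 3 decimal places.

Capital per worker breaks even when investment replaces (n + δ)·k; here n + δ = 0.09.
At the golden rule the marginal product of capital equals n+δ: 0.37·2.9·k^(0.37−1) = 0.09. Solving, k_gold = (0.37·2.9/0.09)^(1/0.63) ≈ 51.1097.

k_gold ≈ 51.110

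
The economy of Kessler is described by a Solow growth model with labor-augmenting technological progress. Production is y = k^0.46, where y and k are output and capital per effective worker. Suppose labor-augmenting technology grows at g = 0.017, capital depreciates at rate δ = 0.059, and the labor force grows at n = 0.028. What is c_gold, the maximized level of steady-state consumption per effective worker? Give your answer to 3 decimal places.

c_gold ≈ 1.916

n + g + δ = 0.028 + 0.017 + 0.059 = 0.104.
Golden rule sets MPK = n+g+δ: 0.46·k^(0.46−1) = 0.104, so k_gold = (0.46/0.104)^(1/0.54) ≈ 15.6959.
y_gold = 15.6959^0.46 ≈ 3.5486.
c_gold = y_gold − (n+g+δ)·k_gold = 3.5486 − 0.104·15.6959 ≈ 1.9163.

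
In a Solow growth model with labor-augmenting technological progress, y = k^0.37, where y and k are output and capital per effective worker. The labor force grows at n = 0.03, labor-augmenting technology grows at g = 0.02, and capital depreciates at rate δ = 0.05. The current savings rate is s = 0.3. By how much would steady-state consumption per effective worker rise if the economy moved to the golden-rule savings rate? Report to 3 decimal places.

Δc ≈ 0.024

Capital per effective worker breaks even when investment replaces (n + g + δ)·k; here n + g + δ = 0.1.
Current steady state (s = 0.3): k* = (0.3/0.1)^(1/0.63) ≈ 5.7192, y* = 5.7192^0.37 ≈ 1.9064, c* = (1−0.3)·1.9064 ≈ 1.3345.
Maximizing c = f(k) − (n+g+δ)·k gives f'(k) = n+g+δ, i.e. 0.37·k^(0.37−1) = 0.1, so k_gold = (0.37/0.1)^(1/0.63) ≈ 7.9782.
y_gold = 7.9782^0.37 ≈ 2.1563, c_gold = y_gold − 0.1·k_gold ≈ 1.3585.
Gain: Δc = 1.3585 − 1.3345 ≈ 0.0240.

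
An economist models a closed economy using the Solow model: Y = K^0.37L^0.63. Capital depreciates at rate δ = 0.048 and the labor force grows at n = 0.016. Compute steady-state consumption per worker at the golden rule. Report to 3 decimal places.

c_gold ≈ 1.766

The effective depreciation rate is n + δ = 0.016 + 0.048 = 0.064.
Maximizing c = f(k) − (n+δ)·k gives f'(k) = n+δ, i.e. 0.37·k^(0.37−1) = 0.064, so k_gold = (0.37/0.064)^(1/0.63) ≈ 16.2016.
y_gold = 16.2016^0.37 ≈ 2.8024.
c_gold = y_gold − (n+δ)·k_gold = 2.8024 − 0.064·16.2016 ≈ 1.7655.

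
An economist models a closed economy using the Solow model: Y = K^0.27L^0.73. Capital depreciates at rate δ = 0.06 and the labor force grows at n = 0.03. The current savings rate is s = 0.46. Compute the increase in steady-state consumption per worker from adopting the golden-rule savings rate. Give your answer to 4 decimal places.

Δc ≈ 0.1087

n + δ = 0.03 + 0.06 = 0.09.
Current steady state (s = 0.46): k* = (0.46/0.09)^(1/0.73) ≈ 9.3448, y* = 9.3448^0.27 ≈ 1.8283, c* = (1−0.46)·1.8283 ≈ 0.9873.
Maximizing c = f(k) − (n+δ)·k gives f'(k) = n+δ, i.e. 0.27·k^(0.27−1) = 0.09, so k_gold = (0.27/0.09)^(1/0.73) ≈ 4.5039.
y_gold = 4.5039^0.27 ≈ 1.5013, c_gold = y_gold − 0.09·k_gold ≈ 1.0960.
Gain: Δc = 1.0960 − 0.9873 ≈ 0.1087.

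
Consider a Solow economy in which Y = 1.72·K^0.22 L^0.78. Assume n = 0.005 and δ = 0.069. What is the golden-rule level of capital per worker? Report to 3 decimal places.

k_gold ≈ 8.102

The effective depreciation rate is n + δ = 0.005 + 0.069 = 0.074.
Golden rule sets MPK = n+δ: 0.22·1.72·k^(0.22−1) = 0.074, so k_gold = (0.22·1.72/0.074)^(1/0.78) ≈ 8.1024.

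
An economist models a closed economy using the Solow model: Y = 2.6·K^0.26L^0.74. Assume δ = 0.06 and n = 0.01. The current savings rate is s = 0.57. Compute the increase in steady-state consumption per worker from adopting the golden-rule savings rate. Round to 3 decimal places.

Δc ≈ 1.000

Capital per worker breaks even when investment replaces (n + δ)·k; here n + δ = 0.07.
Current steady state (s = 0.57): k* = (0.57·2.6/0.07)^(1/0.74) ≈ 61.8806, y* = 2.6·61.8806^0.26 ≈ 7.5994, c* = (1−0.57)·7.5994 ≈ 3.2677.
At the golden rule the marginal product of capital equals n+δ: 0.26·2.6·k^(0.26−1) = 0.07. Solving, k_gold = (0.26·2.6/0.07)^(1/0.74) ≈ 21.4228.
y_gold = 2.6·21.4228^0.26 ≈ 5.7677, c_gold = y_gold − 0.07·k_gold ≈ 4.2681.
Gain: Δc = 4.2681 − 3.2677 ≈ 1.0004.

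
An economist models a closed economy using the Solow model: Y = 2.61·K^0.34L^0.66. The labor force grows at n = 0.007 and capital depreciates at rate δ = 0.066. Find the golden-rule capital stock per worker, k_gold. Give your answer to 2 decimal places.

k_gold ≈ 44.02

The effective depreciation rate is n + δ = 0.007 + 0.066 = 0.073.
Maximizing c = f(k) − (n+δ)·k gives f'(k) = n+δ, i.e. 0.34·2.61·k^(0.34−1) = 0.073, so k_gold = (0.34·2.61/0.073)^(1/0.66) ≈ 44.0181.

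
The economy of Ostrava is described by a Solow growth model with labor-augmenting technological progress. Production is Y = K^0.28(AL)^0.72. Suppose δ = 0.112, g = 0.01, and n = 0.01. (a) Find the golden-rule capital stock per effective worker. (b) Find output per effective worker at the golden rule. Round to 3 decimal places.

Break-even investment rate: n + g + δ = 0.01 + 0.01 + 0.112 = 0.132.
Setting f'(k) = n+g+δ gives 0.28·k^(0.28−1) = 0.132, hence k_gold = (0.28/0.132)^(1/0.72) ≈ 2.8418.
y_gold = 2.8418^0.28 ≈ 1.3397.

(a) k_gold ≈ 2.842; (b) y_gold ≈ 1.340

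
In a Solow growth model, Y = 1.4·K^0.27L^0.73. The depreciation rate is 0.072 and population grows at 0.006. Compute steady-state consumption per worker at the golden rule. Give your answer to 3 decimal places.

c_gold ≈ 1.832

Capital per worker breaks even when investment replaces (n + δ)·k; here n + δ = 0.078.
Maximizing c = f(k) − (n+δ)·k gives f'(k) = n+δ, i.e. 0.27·1.4·k^(0.27−1) = 0.078, so k_gold = (0.27·1.4/0.078)^(1/0.73) ≈ 8.6876.
y_gold = 1.4·8.6876^0.27 ≈ 2.5098.
c_gold = y_gold − (n+δ)·k_gold = 2.5098 − 0.078·8.6876 ≈ 1.8321.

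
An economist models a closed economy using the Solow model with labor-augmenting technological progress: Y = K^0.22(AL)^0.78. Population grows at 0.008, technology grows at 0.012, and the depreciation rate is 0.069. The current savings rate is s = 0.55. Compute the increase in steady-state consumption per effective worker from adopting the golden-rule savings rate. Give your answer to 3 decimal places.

Δc ≈ 0.255

Capital per effective worker breaks even when investment replaces (n + g + δ)·k; here n + g + δ = 0.089.
Current steady state (s = 0.55): k* = (0.55/0.089)^(1/0.78) ≈ 10.3292, y* = 10.3292^0.22 ≈ 1.6715, c* = (1−0.55)·1.6715 ≈ 0.7522.
At the golden rule the marginal product of capital equals n+g+δ: 0.22·k^(0.22−1) = 0.089. Solving, k_gold = (0.22/0.089)^(1/0.78) ≈ 3.1907.
y_gold = 3.1907^0.22 ≈ 1.2908, c_gold = y_gold − 0.089·k_gold ≈ 1.0068.
Gain: Δc = 1.0068 − 0.7522 ≈ 0.2547.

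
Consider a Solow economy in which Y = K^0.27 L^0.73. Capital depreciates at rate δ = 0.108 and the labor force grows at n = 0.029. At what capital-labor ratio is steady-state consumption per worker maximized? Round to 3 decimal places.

k_gold ≈ 2.533

The effective depreciation rate is n + δ = 0.029 + 0.108 = 0.137.
Maximizing c = f(k) − (n+δ)·k gives f'(k) = n+δ, i.e. 0.27·k^(0.27−1) = 0.137, so k_gold = (0.27/0.137)^(1/0.73) ≈ 2.5329.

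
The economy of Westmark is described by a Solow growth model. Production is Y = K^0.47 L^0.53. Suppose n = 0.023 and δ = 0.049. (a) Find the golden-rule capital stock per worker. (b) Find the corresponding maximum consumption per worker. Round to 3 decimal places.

Capital per worker breaks even when investment replaces (n + δ)·k; here n + δ = 0.072.
Setting f'(k) = n+δ gives 0.47·k^(0.47−1) = 0.072, hence k_gold = (0.47/0.072)^(1/0.53) ≈ 34.4582.
y_gold = 34.4582^0.47 ≈ 5.2787; c_gold = y_gold − 0.072·k_gold ≈ 2.7977.

(a) k_gold ≈ 34.458; (b) c_gold ≈ 2.798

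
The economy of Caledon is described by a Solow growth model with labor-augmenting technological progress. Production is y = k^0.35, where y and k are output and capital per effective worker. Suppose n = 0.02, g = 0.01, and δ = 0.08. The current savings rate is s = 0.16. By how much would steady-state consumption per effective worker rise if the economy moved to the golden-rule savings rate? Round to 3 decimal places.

Δc ≈ 0.184

Break-even investment rate: n + g + δ = 0.02 + 0.01 + 0.08 = 0.11.
Current steady state (s = 0.16): k* = (0.16/0.11)^(1/0.65) ≈ 1.7797, y* = 1.7797^0.35 ≈ 1.2236, c* = (1−0.16)·1.2236 ≈ 1.0278.
At the golden rule the marginal product of capital equals n+g+δ: 0.35·k^(0.35−1) = 0.11. Solving, k_gold = (0.35/0.11)^(1/0.65) ≈ 5.9340.
y_gold = 5.9340^0.35 ≈ 1.8650, c_gold = y_gold − 0.11·k_gold ≈ 1.2122.
Gain: Δc = 1.2122 − 1.0278 ≈ 0.1844.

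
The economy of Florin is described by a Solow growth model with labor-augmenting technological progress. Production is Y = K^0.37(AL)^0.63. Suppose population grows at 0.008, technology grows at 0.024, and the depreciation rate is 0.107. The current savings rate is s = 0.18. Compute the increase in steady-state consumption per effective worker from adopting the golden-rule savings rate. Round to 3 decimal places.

Δc ≈ 0.165

Break-even investment rate: n + g + δ = 0.008 + 0.024 + 0.107 = 0.139.
Current steady state (s = 0.18): k* = (0.18/0.139)^(1/0.63) ≈ 1.5073, y* = 1.5073^0.37 ≈ 1.1639, c* = (1−0.18)·1.1639 ≈ 0.9544.
Maximizing c = f(k) − (n+g+δ)·k gives f'(k) = n+g+δ, i.e. 0.37·k^(0.37−1) = 0.139, so k_gold = (0.37/0.139)^(1/0.63) ≈ 4.7304.
y_gold = 4.7304^0.37 ≈ 1.7771, c_gold = y_gold − 0.139·k_gold ≈ 1.1196.
Gain: Δc = 1.1196 − 0.9544 ≈ 0.1651.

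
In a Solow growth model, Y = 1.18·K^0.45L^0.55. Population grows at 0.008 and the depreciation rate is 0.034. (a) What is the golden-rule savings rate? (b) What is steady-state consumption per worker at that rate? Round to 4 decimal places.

Capital per worker breaks even when investment replaces (n + δ)·k; here n + δ = 0.042.
For Cobb-Douglas, s_gold equals capital's share: s_gold = 0.45.
At the golden rule the marginal product of capital equals n+δ: 0.45·1.18·k^(0.45−1) = 0.042. Solving, k_gold = (0.45·1.18/0.042)^(1/0.55) ≈ 100.7755.
y_gold = 1.18·100.7755^0.45 ≈ 9.4057; c_gold = (1−0.45)·y_gold ≈ 5.1731.

(a) s_gold = 0.4500; (b) c_gold ≈ 5.1731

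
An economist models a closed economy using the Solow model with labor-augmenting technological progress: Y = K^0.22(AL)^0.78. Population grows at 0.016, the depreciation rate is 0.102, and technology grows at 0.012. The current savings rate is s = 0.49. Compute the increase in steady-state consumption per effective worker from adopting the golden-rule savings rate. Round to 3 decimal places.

Break-even investment rate: n + g + δ = 0.016 + 0.012 + 0.102 = 0.13.
Current steady state (s = 0.49): k* = (0.49/0.13)^(1/0.78) ≈ 5.4801, y* = 5.4801^0.22 ≈ 1.4539, c* = (1−0.49)·1.4539 ≈ 0.7415.
Maximizing c = f(k) − (n+g+δ)·k gives f'(k) = n+g+δ, i.e. 0.22·k^(0.22−1) = 0.13, so k_gold = (0.22/0.13)^(1/0.78) ≈ 1.9630.
y_gold = 1.9630^0.22 ≈ 1.1600, c_gold = y_gold − 0.13·k_gold ≈ 0.9048.
Gain: Δc = 0.9048 − 0.7415 ≈ 0.1633.

Δc ≈ 0.163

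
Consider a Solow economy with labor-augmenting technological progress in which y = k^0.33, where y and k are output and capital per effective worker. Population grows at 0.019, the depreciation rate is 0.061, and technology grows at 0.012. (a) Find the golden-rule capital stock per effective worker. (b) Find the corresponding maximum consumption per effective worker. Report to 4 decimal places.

Break-even investment rate: n + g + δ = 0.019 + 0.012 + 0.061 = 0.092.
Maximizing c = f(k) − (n+g+δ)·k gives f'(k) = n+g+δ, i.e. 0.33·k^(0.33−1) = 0.092, so k_gold = (0.33/0.092)^(1/0.67) ≈ 6.7290.
y_gold = 6.7290^0.33 ≈ 1.8760; c_gold = y_gold − 0.092·k_gold ≈ 1.2569.

(a) k_gold ≈ 6.7290; (b) c_gold ≈ 1.2569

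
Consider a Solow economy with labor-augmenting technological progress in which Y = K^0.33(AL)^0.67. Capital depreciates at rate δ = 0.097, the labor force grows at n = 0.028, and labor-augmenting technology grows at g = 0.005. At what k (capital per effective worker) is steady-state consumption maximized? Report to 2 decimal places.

n + g + δ = 0.028 + 0.005 + 0.097 = 0.13.
Golden rule sets MPK = n+g+δ: 0.33·k^(0.33−1) = 0.13, so k_gold = (0.33/0.13)^(1/0.67) ≈ 4.0164.

k_gold ≈ 4.02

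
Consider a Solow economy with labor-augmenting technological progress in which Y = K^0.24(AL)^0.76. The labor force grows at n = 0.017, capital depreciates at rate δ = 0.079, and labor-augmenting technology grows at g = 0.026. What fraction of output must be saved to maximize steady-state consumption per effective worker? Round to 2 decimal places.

s_gold = 0.24

The effective depreciation rate is n + g + δ = 0.017 + 0.026 + 0.079 = 0.122.
At the golden rule MPK = n+g+δ, and in any Cobb-Douglas steady state s = (n+g+δ)·k/y = MPK·k/y = capital's share 0.24.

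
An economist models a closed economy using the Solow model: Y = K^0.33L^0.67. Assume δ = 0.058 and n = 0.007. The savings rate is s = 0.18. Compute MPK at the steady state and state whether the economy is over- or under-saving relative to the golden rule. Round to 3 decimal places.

under-saving; MPK ≈ 0.119

n + δ = 0.007 + 0.058 = 0.065.
Steady-state k*: s·k^0.33 = 0.065·k gives k* = (0.18/0.065)^(1/0.67) ≈ 4.5734.
MPK = 0.33·4.5734^(-0.67) ≈ 0.1192.
MPK > n+δ = 0.065, so the economy is dynamically efficient (under-saving).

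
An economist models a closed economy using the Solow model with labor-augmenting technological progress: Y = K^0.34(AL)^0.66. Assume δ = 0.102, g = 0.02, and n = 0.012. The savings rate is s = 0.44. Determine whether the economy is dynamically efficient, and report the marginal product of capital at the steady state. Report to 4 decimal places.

dynamically inefficient; MPK ≈ 0.1035

Break-even investment rate: n + g + δ = 0.012 + 0.02 + 0.102 = 0.134.
Steady-state k*: s·k^0.34 = 0.134·k gives k* = (0.44/0.134)^(1/0.66) ≈ 6.0582.
MPK = 0.34·6.0582^(-0.66) ≈ 0.1035.
MPK < n+g+δ = 0.134, so the economy is dynamically inefficient (over-saving).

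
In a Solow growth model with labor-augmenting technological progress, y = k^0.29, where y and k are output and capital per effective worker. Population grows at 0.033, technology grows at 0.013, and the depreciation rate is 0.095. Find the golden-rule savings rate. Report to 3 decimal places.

s_gold = 0.290

The effective depreciation rate is n + g + δ = 0.033 + 0.013 + 0.095 = 0.141.
At the golden rule MPK = n+g+δ, and in any Cobb-Douglas steady state s = (n+g+δ)·k/y = MPK·k/y = capital's share 0.29.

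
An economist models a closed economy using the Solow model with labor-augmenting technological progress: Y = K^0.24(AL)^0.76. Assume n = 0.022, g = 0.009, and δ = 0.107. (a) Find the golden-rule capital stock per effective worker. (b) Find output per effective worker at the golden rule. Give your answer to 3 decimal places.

Capital per effective worker breaks even when investment replaces (n + g + δ)·k; here n + g + δ = 0.138.
At the golden rule the marginal product of capital equals n+g+δ: 0.24·k^(0.24−1) = 0.138. Solving, k_gold = (0.24/0.138)^(1/0.76) ≈ 2.0712.
y_gold = 2.0712^0.24 ≈ 1.1910.

(a) k_gold ≈ 2.071; (b) y_gold ≈ 1.191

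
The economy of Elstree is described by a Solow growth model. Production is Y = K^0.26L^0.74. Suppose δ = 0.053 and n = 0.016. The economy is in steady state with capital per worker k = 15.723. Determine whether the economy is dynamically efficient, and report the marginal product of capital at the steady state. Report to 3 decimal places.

dynamically inefficient; MPK ≈ 0.034

n + δ = 0.016 + 0.053 = 0.069.
MPK = 0.26·k^(0.26−1) = 0.26·15.723^(-0.74) ≈ 0.0338.
MPK < 0.069, so the economy is dynamically inefficient (over-saving).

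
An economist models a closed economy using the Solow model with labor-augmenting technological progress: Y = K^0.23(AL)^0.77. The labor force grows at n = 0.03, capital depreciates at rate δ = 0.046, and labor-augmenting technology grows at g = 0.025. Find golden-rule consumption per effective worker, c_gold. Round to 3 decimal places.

c_gold ≈ 0.985

Break-even investment rate: n + g + δ = 0.03 + 0.025 + 0.046 = 0.101.
At the golden rule the marginal product of capital equals n+g+δ: 0.23·k^(0.23−1) = 0.101. Solving, k_gold = (0.23/0.101)^(1/0.77) ≈ 2.9118.
y_gold = 2.9118^0.23 ≈ 1.2787.
c_gold = y_gold − (n+g+δ)·k_gold = 1.2787 − 0.101·2.9118 ≈ 0.9846.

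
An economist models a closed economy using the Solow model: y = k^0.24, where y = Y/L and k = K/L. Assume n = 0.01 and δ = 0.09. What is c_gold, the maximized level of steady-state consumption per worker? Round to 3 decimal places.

c_gold ≈ 1.002

Break-even investment rate: n + δ = 0.01 + 0.09 = 0.1.
Golden rule sets MPK = n+δ: 0.24·k^(0.24−1) = 0.1, so k_gold = (0.24/0.1)^(1/0.76) ≈ 3.1643.
y_gold = 3.1643^0.24 ≈ 1.3185.
c_gold = y_gold − (n+δ)·k_gold = 1.3185 − 0.1·3.1643 ≈ 1.0020.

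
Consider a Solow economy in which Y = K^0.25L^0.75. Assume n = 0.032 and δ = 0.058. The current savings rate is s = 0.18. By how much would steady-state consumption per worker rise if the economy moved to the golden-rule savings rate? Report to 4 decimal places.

n + δ = 0.032 + 0.058 = 0.09.
Current steady state (s = 0.18): k* = (0.18/0.09)^(1/0.75) ≈ 2.5198, y* = 2.5198^0.25 ≈ 1.2599, c* = (1−0.18)·1.2599 ≈ 1.0331.
Setting f'(k) = n+δ gives 0.25·k^(0.25−1) = 0.09, hence k_gold = (0.25/0.09)^(1/0.75) ≈ 3.9048.
y_gold = 3.9048^0.25 ≈ 1.4057, c_gold = y_gold − 0.09·k_gold ≈ 1.0543.
Gain: Δc = 1.0543 − 1.0331 ≈ 0.0212.

Δc ≈ 0.0212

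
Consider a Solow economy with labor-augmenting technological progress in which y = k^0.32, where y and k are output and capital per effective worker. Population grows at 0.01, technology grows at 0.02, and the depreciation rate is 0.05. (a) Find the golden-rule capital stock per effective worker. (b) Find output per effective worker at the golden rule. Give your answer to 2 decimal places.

The effective depreciation rate is n + g + δ = 0.01 + 0.02 + 0.05 = 0.08.
Maximizing c = f(k) − (n+g+δ)·k gives f'(k) = n+g+δ, i.e. 0.32·k^(0.32−1) = 0.08, so k_gold = (0.32/0.08)^(1/0.68) ≈ 7.6804.
y_gold = 7.6804^0.32 ≈ 1.9201.

(a) k_gold ≈ 7.68; (b) y_gold ≈ 1.92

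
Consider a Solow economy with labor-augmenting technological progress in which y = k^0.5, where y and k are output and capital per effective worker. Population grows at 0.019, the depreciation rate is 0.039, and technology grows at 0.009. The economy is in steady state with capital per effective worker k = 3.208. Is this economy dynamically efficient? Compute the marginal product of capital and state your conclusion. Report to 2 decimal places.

dynamically efficient; MPK ≈ 0.28

The effective depreciation rate is n + g + δ = 0.019 + 0.009 + 0.039 = 0.067.
MPK = 0.5·k^(0.5−1) = 0.5·3.208^(-0.5) ≈ 0.2792.
MPK > 0.067, so the economy is dynamically efficient (under-saving).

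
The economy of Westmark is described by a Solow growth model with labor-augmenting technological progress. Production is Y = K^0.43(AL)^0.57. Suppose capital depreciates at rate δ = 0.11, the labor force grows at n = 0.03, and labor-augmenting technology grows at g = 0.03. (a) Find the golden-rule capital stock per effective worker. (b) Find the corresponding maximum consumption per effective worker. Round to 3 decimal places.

The effective depreciation rate is n + g + δ = 0.03 + 0.03 + 0.11 = 0.17.
At the golden rule the marginal product of capital equals n+g+δ: 0.43·k^(0.43−1) = 0.17. Solving, k_gold = (0.43/0.17)^(1/0.57) ≈ 5.0939.
y_gold = 5.0939^0.43 ≈ 2.0139; c_gold = y_gold − 0.17·k_gold ≈ 1.1479.

(a) k_gold ≈ 5.094; (b) c_gold ≈ 1.148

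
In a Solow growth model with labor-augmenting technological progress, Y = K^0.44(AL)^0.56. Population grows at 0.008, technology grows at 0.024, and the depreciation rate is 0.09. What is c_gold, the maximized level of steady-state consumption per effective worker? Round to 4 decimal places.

Break-even investment rate: n + g + δ = 0.008 + 0.024 + 0.09 = 0.122.
Maximizing c = f(k) − (n+g+δ)·k gives f'(k) = n+g+δ, i.e. 0.44·k^(0.44−1) = 0.122, so k_gold = (0.44/0.122)^(1/0.56) ≈ 9.8812.
y_gold = 9.8812^0.44 ≈ 2.7398.
c_gold = y_gold − (n+g+δ)·k_gold = 2.7398 − 0.122·9.8812 ≈ 1.5343.

c_gold ≈ 1.5343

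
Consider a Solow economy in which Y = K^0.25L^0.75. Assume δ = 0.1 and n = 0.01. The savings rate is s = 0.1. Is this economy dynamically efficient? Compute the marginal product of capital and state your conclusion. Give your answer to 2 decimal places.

dynamically efficient; MPK ≈ 0.27

n + δ = 0.01 + 0.1 = 0.11.
Steady-state k*: s·k^0.25 = 0.11·k gives k* = (0.1/0.11)^(1/0.75) ≈ 0.8807.
MPK = 0.25·0.8807^(-0.75) ≈ 0.2750.
MPK > n+δ = 0.11, so the economy is dynamically efficient (under-saving).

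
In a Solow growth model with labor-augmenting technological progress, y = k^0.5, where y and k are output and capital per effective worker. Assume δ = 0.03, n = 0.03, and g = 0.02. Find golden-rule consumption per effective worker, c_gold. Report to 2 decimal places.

c_gold ≈ 3.12

Break-even investment rate: n + g + δ = 0.03 + 0.02 + 0.03 = 0.08.
At the golden rule the marginal product of capital equals n+g+δ: 0.5·k^(0.5−1) = 0.08. Solving, k_gold = (0.5/0.08)^(1/0.5) ≈ 39.0625.
y_gold = 39.0625^0.5 ≈ 6.2500.
c_gold = y_gold − (n+g+δ)·k_gold = 6.2500 − 0.08·39.0625 ≈ 3.1250.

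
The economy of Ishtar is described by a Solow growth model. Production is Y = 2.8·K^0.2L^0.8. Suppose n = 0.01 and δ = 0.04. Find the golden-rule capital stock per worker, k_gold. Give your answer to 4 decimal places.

k_gold ≈ 20.4891

The effective depreciation rate is n + δ = 0.01 + 0.04 = 0.05.
Golden rule sets MPK = n+δ: 0.2·2.8·k^(0.2−1) = 0.05, so k_gold = (0.2·2.8/0.05)^(1/0.8) ≈ 20.4891.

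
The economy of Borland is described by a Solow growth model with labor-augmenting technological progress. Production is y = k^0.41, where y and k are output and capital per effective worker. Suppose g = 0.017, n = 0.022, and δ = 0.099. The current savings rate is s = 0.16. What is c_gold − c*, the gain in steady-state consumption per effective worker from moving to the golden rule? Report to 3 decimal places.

Δc ≈ 0.326

Break-even investment rate: n + g + δ = 0.022 + 0.017 + 0.099 = 0.138.
Current steady state (s = 0.16): k* = (0.16/0.138)^(1/0.59) ≈ 1.2849, y* = 1.2849^0.41 ≈ 1.1083, c* = (1−0.16)·1.1083 ≈ 0.9309.
At the golden rule the marginal product of capital equals n+g+δ: 0.41·k^(0.41−1) = 0.138. Solving, k_gold = (0.41/0.138)^(1/0.59) ≈ 6.3319.
y_gold = 6.3319^0.41 ≈ 2.1312, c_gold = y_gold − 0.138·k_gold ≈ 1.2574.
Gain: Δc = 1.2574 − 0.9309 ≈ 0.3265.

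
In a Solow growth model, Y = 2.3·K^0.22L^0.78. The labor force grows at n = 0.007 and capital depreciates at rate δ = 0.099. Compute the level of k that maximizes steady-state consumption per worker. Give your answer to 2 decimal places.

n + δ = 0.007 + 0.099 = 0.106.
Setting f'(k) = n+δ gives 0.22·2.3·k^(0.22−1) = 0.106, hence k_gold = (0.22·2.3/0.106)^(1/0.78) ≈ 7.4185.

k_gold ≈ 7.42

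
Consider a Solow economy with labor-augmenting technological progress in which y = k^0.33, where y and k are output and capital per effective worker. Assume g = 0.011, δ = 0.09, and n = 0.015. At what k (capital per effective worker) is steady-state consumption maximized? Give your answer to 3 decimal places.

k_gold ≈ 4.761

The effective depreciation rate is n + g + δ = 0.015 + 0.011 + 0.09 = 0.116.
At the golden rule the marginal product of capital equals n+g+δ: 0.33·k^(0.33−1) = 0.116. Solving, k_gold = (0.33/0.116)^(1/0.67) ≈ 4.7610.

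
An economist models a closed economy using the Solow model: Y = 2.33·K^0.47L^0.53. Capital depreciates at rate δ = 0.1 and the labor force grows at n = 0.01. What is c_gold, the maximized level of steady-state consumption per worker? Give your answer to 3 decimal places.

Capital per worker breaks even when investment replaces (n + δ)·k; here n + δ = 0.11.
At the golden rule the marginal product of capital equals n+δ: 0.47·2.33·k^(0.47−1) = 0.11. Solving, k_gold = (0.47·2.33/0.11)^(1/0.53) ≈ 76.4072.
y_gold = 2.33·76.4072^0.47 ≈ 17.8825.
c_gold = y_gold − (n+δ)·k_gold = 17.8825 − 0.11·76.4072 ≈ 9.4777.

c_gold ≈ 9.478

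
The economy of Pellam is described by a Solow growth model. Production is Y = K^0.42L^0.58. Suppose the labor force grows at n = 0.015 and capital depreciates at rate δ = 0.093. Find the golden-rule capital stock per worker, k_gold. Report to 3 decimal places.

n + δ = 0.015 + 0.093 = 0.108.
Golden rule sets MPK = n+δ: 0.42·k^(0.42−1) = 0.108, so k_gold = (0.42/0.108)^(1/0.58) ≈ 10.3978.

k_gold ≈ 10.398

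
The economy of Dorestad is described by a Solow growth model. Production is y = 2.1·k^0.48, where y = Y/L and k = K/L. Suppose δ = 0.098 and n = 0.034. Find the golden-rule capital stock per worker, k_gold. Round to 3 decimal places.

Capital per worker breaks even when investment replaces (n + δ)·k; here n + δ = 0.132.
At the golden rule the marginal product of capital equals n+δ: 0.48·2.1·k^(0.48−1) = 0.132. Solving, k_gold = (0.48·2.1/0.132)^(1/0.52) ≈ 49.8722.

k_gold ≈ 49.872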